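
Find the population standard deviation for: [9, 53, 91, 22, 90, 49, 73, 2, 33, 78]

31.0838

Step 1: Compute the mean: 50
Step 2: Sum of squared deviations from the mean: 9662
Step 3: Population variance = 9662 / 10 = 966.2
Step 4: Standard deviation = sqrt(966.2) = 31.0838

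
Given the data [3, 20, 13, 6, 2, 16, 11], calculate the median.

11

Step 1: Sort the data in ascending order: [2, 3, 6, 11, 13, 16, 20]
Step 2: The number of values is n = 7.
Step 3: Since n is odd, the median is the middle value at position 4: 11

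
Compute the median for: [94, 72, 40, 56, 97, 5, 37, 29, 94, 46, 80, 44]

51

Step 1: Sort the data in ascending order: [5, 29, 37, 40, 44, 46, 56, 72, 80, 94, 94, 97]
Step 2: The number of values is n = 12.
Step 3: Since n is even, the median is the average of positions 6 and 7:
  Median = (46 + 56) / 2 = 51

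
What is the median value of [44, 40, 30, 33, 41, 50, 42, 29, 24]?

40

Step 1: Sort the data in ascending order: [24, 29, 30, 33, 40, 41, 42, 44, 50]
Step 2: The number of values is n = 9.
Step 3: Since n is odd, the median is the middle value at position 5: 40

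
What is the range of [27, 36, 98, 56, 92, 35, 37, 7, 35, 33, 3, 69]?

95

Step 1: Identify the maximum value: max = 98
Step 2: Identify the minimum value: min = 3
Step 3: Range = max - min = 98 - 3 = 95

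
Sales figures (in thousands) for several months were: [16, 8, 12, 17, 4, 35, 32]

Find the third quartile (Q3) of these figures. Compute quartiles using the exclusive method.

32

Step 1: Sort the data: [4, 8, 12, 16, 17, 32, 35]
Step 2: n = 7
Step 3: Using the exclusive quartile method:
  Q1 = 8
  Q2 (median) = 16
  Q3 = 32
  IQR = Q3 - Q1 = 32 - 8 = 24
Step 4: Q3 = 32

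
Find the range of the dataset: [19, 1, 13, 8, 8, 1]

18

Step 1: Identify the maximum value: max = 19
Step 2: Identify the minimum value: min = 1
Step 3: Range = max - min = 19 - 1 = 18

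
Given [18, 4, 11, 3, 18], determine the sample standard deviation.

7.2595

Step 1: Compute the mean: 10.8
Step 2: Sum of squared deviations from the mean: 210.8
Step 3: Sample variance = 210.8 / 4 = 52.7
Step 4: Standard deviation = sqrt(52.7) = 7.2595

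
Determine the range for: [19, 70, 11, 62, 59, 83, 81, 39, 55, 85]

74

Step 1: Identify the maximum value: max = 85
Step 2: Identify the minimum value: min = 11
Step 3: Range = max - min = 85 - 11 = 74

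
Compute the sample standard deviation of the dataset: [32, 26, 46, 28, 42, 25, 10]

11.8944

Step 1: Compute the mean: 29.8571
Step 2: Sum of squared deviations from the mean: 848.8571
Step 3: Sample variance = 848.8571 / 6 = 141.4762
Step 4: Standard deviation = sqrt(141.4762) = 11.8944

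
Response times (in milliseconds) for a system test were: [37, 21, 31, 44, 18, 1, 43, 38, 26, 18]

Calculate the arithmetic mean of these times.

27.7

Step 1: Sum all values: 37 + 21 + 31 + 44 + 18 + 1 + 43 + 38 + 26 + 18 = 277
Step 2: Count the number of values: n = 10
Step 3: Mean = sum / n = 277 / 10 = 27.7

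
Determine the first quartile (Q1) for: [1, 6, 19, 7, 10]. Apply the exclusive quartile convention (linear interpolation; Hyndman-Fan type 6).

3.5

Step 1: Sort the data: [1, 6, 7, 10, 19]
Step 2: n = 5
Step 3: Using the exclusive quartile method:
  Q1 = 3.5
  Q2 (median) = 7
  Q3 = 14.5
  IQR = Q3 - Q1 = 14.5 - 3.5 = 11
Step 4: Q1 = 3.5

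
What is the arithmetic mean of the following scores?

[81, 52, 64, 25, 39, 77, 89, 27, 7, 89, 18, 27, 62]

50.5385

Step 1: Sum all values: 81 + 52 + 64 + 25 + 39 + 77 + 89 + 27 + 7 + 89 + 18 + 27 + 62 = 657
Step 2: Count the number of values: n = 13
Step 3: Mean = sum / n = 657 / 13 = 50.5385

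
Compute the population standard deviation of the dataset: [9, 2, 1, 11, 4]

3.9294

Step 1: Compute the mean: 5.4
Step 2: Sum of squared deviations from the mean: 77.2
Step 3: Population variance = 77.2 / 5 = 15.44
Step 4: Standard deviation = sqrt(15.44) = 3.9294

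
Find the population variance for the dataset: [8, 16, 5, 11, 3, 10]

17.8056

Step 1: Compute the mean: (8 + 16 + 5 + 11 + 3 + 10) / 6 = 8.8333
Step 2: Compute squared deviations from the mean:
  (8 - 8.8333)^2 = 0.6944
  (16 - 8.8333)^2 = 51.3611
  (5 - 8.8333)^2 = 14.6944
  (11 - 8.8333)^2 = 4.6944
  (3 - 8.8333)^2 = 34.0278
  (10 - 8.8333)^2 = 1.3611
Step 3: Sum of squared deviations = 106.8333
Step 4: Population variance = 106.8333 / 6 = 17.8056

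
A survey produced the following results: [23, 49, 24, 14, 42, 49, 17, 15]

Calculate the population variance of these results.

199.3594

Step 1: Compute the mean: (23 + 49 + 24 + 14 + 42 + 49 + 17 + 15) / 8 = 29.125
Step 2: Compute squared deviations from the mean:
  (23 - 29.125)^2 = 37.5156
  (49 - 29.125)^2 = 395.0156
  (24 - 29.125)^2 = 26.2656
  (14 - 29.125)^2 = 228.7656
  (42 - 29.125)^2 = 165.7656
  (49 - 29.125)^2 = 395.0156
  (17 - 29.125)^2 = 147.0156
  (15 - 29.125)^2 = 199.5156
Step 3: Sum of squared deviations = 1594.875
Step 4: Population variance = 1594.875 / 8 = 199.3594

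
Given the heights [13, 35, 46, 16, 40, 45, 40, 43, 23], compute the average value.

33.4444

Step 1: Sum all values: 13 + 35 + 46 + 16 + 40 + 45 + 40 + 43 + 23 = 301
Step 2: Count the number of values: n = 9
Step 3: Mean = sum / n = 301 / 9 = 33.4444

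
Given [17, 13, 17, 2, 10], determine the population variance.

30.96

Step 1: Compute the mean: (17 + 13 + 17 + 2 + 10) / 5 = 11.8
Step 2: Compute squared deviations from the mean:
  (17 - 11.8)^2 = 27.04
  (13 - 11.8)^2 = 1.44
  (17 - 11.8)^2 = 27.04
  (2 - 11.8)^2 = 96.04
  (10 - 11.8)^2 = 3.24
Step 3: Sum of squared deviations = 154.8
Step 4: Population variance = 154.8 / 5 = 30.96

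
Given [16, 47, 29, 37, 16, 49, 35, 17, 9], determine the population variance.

189.1111

Step 1: Compute the mean: (16 + 47 + 29 + 37 + 16 + 49 + 35 + 17 + 9) / 9 = 28.3333
Step 2: Compute squared deviations from the mean:
  (16 - 28.3333)^2 = 152.1111
  (47 - 28.3333)^2 = 348.4444
  (29 - 28.3333)^2 = 0.4444
  (37 - 28.3333)^2 = 75.1111
  (16 - 28.3333)^2 = 152.1111
  (49 - 28.3333)^2 = 427.1111
  (35 - 28.3333)^2 = 44.4444
  (17 - 28.3333)^2 = 128.4444
  (9 - 28.3333)^2 = 373.7778
Step 3: Sum of squared deviations = 1702
Step 4: Population variance = 1702 / 9 = 189.1111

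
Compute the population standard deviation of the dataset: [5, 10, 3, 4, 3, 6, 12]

3.2701

Step 1: Compute the mean: 6.1429
Step 2: Sum of squared deviations from the mean: 74.8571
Step 3: Population variance = 74.8571 / 7 = 10.6939
Step 4: Standard deviation = sqrt(10.6939) = 3.2701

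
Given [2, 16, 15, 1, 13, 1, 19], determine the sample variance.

62.619

Step 1: Compute the mean: (2 + 16 + 15 + 1 + 13 + 1 + 19) / 7 = 9.5714
Step 2: Compute squared deviations from the mean:
  (2 - 9.5714)^2 = 57.3265
  (16 - 9.5714)^2 = 41.3265
  (15 - 9.5714)^2 = 29.4694
  (1 - 9.5714)^2 = 73.4694
  (13 - 9.5714)^2 = 11.7551
  (1 - 9.5714)^2 = 73.4694
  (19 - 9.5714)^2 = 88.898
Step 3: Sum of squared deviations = 375.7143
Step 4: Sample variance = 375.7143 / 6 = 62.619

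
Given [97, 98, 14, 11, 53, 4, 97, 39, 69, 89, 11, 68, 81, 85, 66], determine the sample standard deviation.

34.6332

Step 1: Compute the mean: 58.8
Step 2: Sum of squared deviations from the mean: 16792.4
Step 3: Sample variance = 16792.4 / 14 = 1199.4571
Step 4: Standard deviation = sqrt(1199.4571) = 34.6332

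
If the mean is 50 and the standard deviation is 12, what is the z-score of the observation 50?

0

Step 1: Recall the z-score formula: z = (x - mu) / sigma
Step 2: Substitute values: z = (50 - 50) / 12
Step 3: z = 0 / 12 = 0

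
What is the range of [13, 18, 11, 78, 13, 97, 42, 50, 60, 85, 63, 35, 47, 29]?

86

Step 1: Identify the maximum value: max = 97
Step 2: Identify the minimum value: min = 11
Step 3: Range = max - min = 97 - 11 = 86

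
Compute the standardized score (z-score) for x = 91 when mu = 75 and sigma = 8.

2

Step 1: Recall the z-score formula: z = (x - mu) / sigma
Step 2: Substitute values: z = (91 - 75) / 8
Step 3: z = 16 / 8 = 2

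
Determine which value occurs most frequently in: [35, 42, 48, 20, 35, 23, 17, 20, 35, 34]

35

Step 1: Count the frequency of each value:
  17: appears 1 time(s)
  20: appears 2 time(s)
  23: appears 1 time(s)
  34: appears 1 time(s)
  35: appears 3 time(s)
  42: appears 1 time(s)
  48: appears 1 time(s)
Step 2: The value 35 appears most frequently (3 times).
Step 3: Mode = 35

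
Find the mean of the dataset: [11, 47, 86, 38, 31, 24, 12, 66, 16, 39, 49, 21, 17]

35.1538

Step 1: Sum all values: 11 + 47 + 86 + 38 + 31 + 24 + 12 + 66 + 16 + 39 + 49 + 21 + 17 = 457
Step 2: Count the number of values: n = 13
Step 3: Mean = sum / n = 457 / 13 = 35.1538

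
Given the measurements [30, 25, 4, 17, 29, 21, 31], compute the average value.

22.4286

Step 1: Sum all values: 30 + 25 + 4 + 17 + 29 + 21 + 31 = 157
Step 2: Count the number of values: n = 7
Step 3: Mean = sum / n = 157 / 7 = 22.4286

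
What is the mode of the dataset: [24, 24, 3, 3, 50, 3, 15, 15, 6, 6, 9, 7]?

3

Step 1: Count the frequency of each value:
  3: appears 3 time(s)
  6: appears 2 time(s)
  7: appears 1 time(s)
  9: appears 1 time(s)
  15: appears 2 time(s)
  24: appears 2 time(s)
  50: appears 1 time(s)
Step 2: The value 3 appears most frequently (3 times).
Step 3: Mode = 3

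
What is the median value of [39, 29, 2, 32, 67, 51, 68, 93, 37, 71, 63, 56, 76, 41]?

53.5

Step 1: Sort the data in ascending order: [2, 29, 32, 37, 39, 41, 51, 56, 63, 67, 68, 71, 76, 93]
Step 2: The number of values is n = 14.
Step 3: Since n is even, the median is the average of positions 7 and 8:
  Median = (51 + 56) / 2 = 53.5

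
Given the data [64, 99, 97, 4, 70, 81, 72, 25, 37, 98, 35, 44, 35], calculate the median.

64

Step 1: Sort the data in ascending order: [4, 25, 35, 35, 37, 44, 64, 70, 72, 81, 97, 98, 99]
Step 2: The number of values is n = 13.
Step 3: Since n is odd, the median is the middle value at position 7: 64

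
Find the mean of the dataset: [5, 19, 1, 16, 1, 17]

9.8333

Step 1: Sum all values: 5 + 19 + 1 + 16 + 1 + 17 = 59
Step 2: Count the number of values: n = 6
Step 3: Mean = sum / n = 59 / 6 = 9.8333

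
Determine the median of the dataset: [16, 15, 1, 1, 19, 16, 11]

15

Step 1: Sort the data in ascending order: [1, 1, 11, 15, 16, 16, 19]
Step 2: The number of values is n = 7.
Step 3: Since n is odd, the median is the middle value at position 4: 15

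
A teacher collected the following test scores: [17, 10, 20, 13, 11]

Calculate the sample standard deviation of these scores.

4.2071

Step 1: Compute the mean: 14.2
Step 2: Sum of squared deviations from the mean: 70.8
Step 3: Sample variance = 70.8 / 4 = 17.7
Step 4: Standard deviation = sqrt(17.7) = 4.2071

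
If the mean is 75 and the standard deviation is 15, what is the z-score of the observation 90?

1

Step 1: Recall the z-score formula: z = (x - mu) / sigma
Step 2: Substitute values: z = (90 - 75) / 15
Step 3: z = 15 / 15 = 1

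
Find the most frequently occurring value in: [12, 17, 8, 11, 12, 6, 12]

12

Step 1: Count the frequency of each value:
  6: appears 1 time(s)
  8: appears 1 time(s)
  11: appears 1 time(s)
  12: appears 3 time(s)
  17: appears 1 time(s)
Step 2: The value 12 appears most frequently (3 times).
Step 3: Mode = 12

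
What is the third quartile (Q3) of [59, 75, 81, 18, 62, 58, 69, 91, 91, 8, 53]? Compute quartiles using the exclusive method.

81

Step 1: Sort the data: [8, 18, 53, 58, 59, 62, 69, 75, 81, 91, 91]
Step 2: n = 11
Step 3: Using the exclusive quartile method:
  Q1 = 53
  Q2 (median) = 62
  Q3 = 81
  IQR = Q3 - Q1 = 81 - 53 = 28
Step 4: Q3 = 81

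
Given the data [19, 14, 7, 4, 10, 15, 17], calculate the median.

14

Step 1: Sort the data in ascending order: [4, 7, 10, 14, 15, 17, 19]
Step 2: The number of values is n = 7.
Step 3: Since n is odd, the median is the middle value at position 4: 14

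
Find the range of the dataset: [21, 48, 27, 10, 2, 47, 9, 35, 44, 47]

46

Step 1: Identify the maximum value: max = 48
Step 2: Identify the minimum value: min = 2
Step 3: Range = max - min = 48 - 2 = 46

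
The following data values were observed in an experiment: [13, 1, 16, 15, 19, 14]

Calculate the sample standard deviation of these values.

6.229

Step 1: Compute the mean: 13
Step 2: Sum of squared deviations from the mean: 194
Step 3: Sample variance = 194 / 5 = 38.8
Step 4: Standard deviation = sqrt(38.8) = 6.229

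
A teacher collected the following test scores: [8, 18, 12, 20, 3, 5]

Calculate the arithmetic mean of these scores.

11

Step 1: Sum all values: 8 + 18 + 12 + 20 + 3 + 5 = 66
Step 2: Count the number of values: n = 6
Step 3: Mean = sum / n = 66 / 6 = 11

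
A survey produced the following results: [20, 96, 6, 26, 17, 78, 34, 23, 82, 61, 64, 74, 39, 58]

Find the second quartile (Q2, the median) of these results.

48.5

Step 1: Sort the data: [6, 17, 20, 23, 26, 34, 39, 58, 61, 64, 74, 78, 82, 96]
Step 2: n = 14
Step 3: Q2 is the median. Since n is even, it is the average of the values at positions 7 and 8:
  Q2 = (39 + 58) / 2 = 48.5
Step 4: Q2 = 48.5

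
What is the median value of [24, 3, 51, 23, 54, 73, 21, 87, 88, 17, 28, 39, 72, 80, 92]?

51

Step 1: Sort the data in ascending order: [3, 17, 21, 23, 24, 28, 39, 51, 54, 72, 73, 80, 87, 88, 92]
Step 2: The number of values is n = 15.
Step 3: Since n is odd, the median is the middle value at position 8: 51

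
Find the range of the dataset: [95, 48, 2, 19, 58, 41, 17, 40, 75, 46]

93

Step 1: Identify the maximum value: max = 95
Step 2: Identify the minimum value: min = 2
Step 3: Range = max - min = 95 - 2 = 93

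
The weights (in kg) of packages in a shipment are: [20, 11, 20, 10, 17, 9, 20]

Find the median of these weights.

17

Step 1: Sort the data in ascending order: [9, 10, 11, 17, 20, 20, 20]
Step 2: The number of values is n = 7.
Step 3: Since n is odd, the median is the middle value at position 4: 17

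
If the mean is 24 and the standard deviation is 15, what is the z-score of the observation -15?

-2.6

Step 1: Recall the z-score formula: z = (x - mu) / sigma
Step 2: Substitute values: z = (-15 - 24) / 15
Step 3: z = -39 / 15 = -2.6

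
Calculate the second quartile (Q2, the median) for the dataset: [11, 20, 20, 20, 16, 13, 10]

16

Step 1: Sort the data: [10, 11, 13, 16, 20, 20, 20]
Step 2: n = 7
Step 3: Q2 is the median. Since n is odd, it is the middle value at position 4: 16
Step 4: Q2 = 16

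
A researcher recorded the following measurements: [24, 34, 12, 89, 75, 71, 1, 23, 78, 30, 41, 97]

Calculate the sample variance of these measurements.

1046.8106

Step 1: Compute the mean: (24 + 34 + 12 + 89 + 75 + 71 + 1 + 23 + 78 + 30 + 41 + 97) / 12 = 47.9167
Step 2: Compute squared deviations from the mean:
  (24 - 47.9167)^2 = 572.0069
  (34 - 47.9167)^2 = 193.6736
  (12 - 47.9167)^2 = 1290.0069
  (89 - 47.9167)^2 = 1687.8403
  (75 - 47.9167)^2 = 733.5069
  (71 - 47.9167)^2 = 532.8403
  (1 - 47.9167)^2 = 2201.1736
  (23 - 47.9167)^2 = 620.8403
  (78 - 47.9167)^2 = 905.0069
  (30 - 47.9167)^2 = 321.0069
  (41 - 47.9167)^2 = 47.8403
  (97 - 47.9167)^2 = 2409.1736
Step 3: Sum of squared deviations = 11514.9167
Step 4: Sample variance = 11514.9167 / 11 = 1046.8106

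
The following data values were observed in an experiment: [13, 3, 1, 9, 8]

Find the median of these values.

8

Step 1: Sort the data in ascending order: [1, 3, 8, 9, 13]
Step 2: The number of values is n = 5.
Step 3: Since n is odd, the median is the middle value at position 3: 8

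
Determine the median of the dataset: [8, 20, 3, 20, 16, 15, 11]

15

Step 1: Sort the data in ascending order: [3, 8, 11, 15, 16, 20, 20]
Step 2: The number of values is n = 7.
Step 3: Since n is odd, the median is the middle value at position 4: 15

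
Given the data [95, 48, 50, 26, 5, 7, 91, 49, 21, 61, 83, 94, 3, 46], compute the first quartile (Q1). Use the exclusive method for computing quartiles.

17.5

Step 1: Sort the data: [3, 5, 7, 21, 26, 46, 48, 49, 50, 61, 83, 91, 94, 95]
Step 2: n = 14
Step 3: Using the exclusive quartile method:
  Q1 = 17.5
  Q2 (median) = 48.5
  Q3 = 85
  IQR = Q3 - Q1 = 85 - 17.5 = 67.5
Step 4: Q1 = 17.5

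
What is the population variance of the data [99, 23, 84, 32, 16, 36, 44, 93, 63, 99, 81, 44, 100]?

911.1598

Step 1: Compute the mean: (99 + 23 + 84 + 32 + 16 + 36 + 44 + 93 + 63 + 99 + 81 + 44 + 100) / 13 = 62.6154
Step 2: Compute squared deviations from the mean:
  (99 - 62.6154)^2 = 1323.8402
  (23 - 62.6154)^2 = 1569.3787
  (84 - 62.6154)^2 = 457.3018
  (32 - 62.6154)^2 = 937.3018
  (16 - 62.6154)^2 = 2172.9941
  (36 - 62.6154)^2 = 708.3787
  (44 - 62.6154)^2 = 346.5325
  (93 - 62.6154)^2 = 923.2249
  (63 - 62.6154)^2 = 0.1479
  (99 - 62.6154)^2 = 1323.8402
  (81 - 62.6154)^2 = 337.9941
  (44 - 62.6154)^2 = 346.5325
  (100 - 62.6154)^2 = 1397.6095
Step 3: Sum of squared deviations = 11845.0769
Step 4: Population variance = 11845.0769 / 13 = 911.1598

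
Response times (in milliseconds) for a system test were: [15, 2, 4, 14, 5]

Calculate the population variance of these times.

29.2

Step 1: Compute the mean: (15 + 2 + 4 + 14 + 5) / 5 = 8
Step 2: Compute squared deviations from the mean:
  (15 - 8)^2 = 49
  (2 - 8)^2 = 36
  (4 - 8)^2 = 16
  (14 - 8)^2 = 36
  (5 - 8)^2 = 9
Step 3: Sum of squared deviations = 146
Step 4: Population variance = 146 / 5 = 29.2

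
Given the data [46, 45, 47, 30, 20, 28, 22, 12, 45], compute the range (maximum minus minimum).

35

Step 1: Identify the maximum value: max = 47
Step 2: Identify the minimum value: min = 12
Step 3: Range = max - min = 47 - 12 = 35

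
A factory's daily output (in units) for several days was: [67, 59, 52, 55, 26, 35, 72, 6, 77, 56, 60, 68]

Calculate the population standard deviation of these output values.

19.829

Step 1: Compute the mean: 52.75
Step 2: Sum of squared deviations from the mean: 4718.25
Step 3: Population variance = 4718.25 / 12 = 393.1875
Step 4: Standard deviation = sqrt(393.1875) = 19.829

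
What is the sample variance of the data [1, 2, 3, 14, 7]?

28.3

Step 1: Compute the mean: (1 + 2 + 3 + 14 + 7) / 5 = 5.4
Step 2: Compute squared deviations from the mean:
  (1 - 5.4)^2 = 19.36
  (2 - 5.4)^2 = 11.56
  (3 - 5.4)^2 = 5.76
  (14 - 5.4)^2 = 73.96
  (7 - 5.4)^2 = 2.56
Step 3: Sum of squared deviations = 113.2
Step 4: Sample variance = 113.2 / 4 = 28.3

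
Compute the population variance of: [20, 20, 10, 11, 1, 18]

46.5556

Step 1: Compute the mean: (20 + 20 + 10 + 11 + 1 + 18) / 6 = 13.3333
Step 2: Compute squared deviations from the mean:
  (20 - 13.3333)^2 = 44.4444
  (20 - 13.3333)^2 = 44.4444
  (10 - 13.3333)^2 = 11.1111
  (11 - 13.3333)^2 = 5.4444
  (1 - 13.3333)^2 = 152.1111
  (18 - 13.3333)^2 = 21.7778
Step 3: Sum of squared deviations = 279.3333
Step 4: Population variance = 279.3333 / 6 = 46.5556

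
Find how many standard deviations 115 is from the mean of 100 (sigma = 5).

3

Step 1: Recall the z-score formula: z = (x - mu) / sigma
Step 2: Substitute values: z = (115 - 100) / 5
Step 3: z = 15 / 5 = 3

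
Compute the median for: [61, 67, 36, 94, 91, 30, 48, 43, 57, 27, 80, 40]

52.5

Step 1: Sort the data in ascending order: [27, 30, 36, 40, 43, 48, 57, 61, 67, 80, 91, 94]
Step 2: The number of values is n = 12.
Step 3: Since n is even, the median is the average of positions 6 and 7:
  Median = (48 + 57) / 2 = 52.5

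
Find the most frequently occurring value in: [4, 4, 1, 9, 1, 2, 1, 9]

1

Step 1: Count the frequency of each value:
  1: appears 3 time(s)
  2: appears 1 time(s)
  4: appears 2 time(s)
  9: appears 2 time(s)
Step 2: The value 1 appears most frequently (3 times).
Step 3: Mode = 1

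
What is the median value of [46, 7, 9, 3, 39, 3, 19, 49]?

14

Step 1: Sort the data in ascending order: [3, 3, 7, 9, 19, 39, 46, 49]
Step 2: The number of values is n = 8.
Step 3: Since n is even, the median is the average of positions 4 and 5:
  Median = (9 + 19) / 2 = 14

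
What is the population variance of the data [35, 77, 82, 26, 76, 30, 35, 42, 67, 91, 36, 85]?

562.4722

Step 1: Compute the mean: (35 + 77 + 82 + 26 + 76 + 30 + 35 + 42 + 67 + 91 + 36 + 85) / 12 = 56.8333
Step 2: Compute squared deviations from the mean:
  (35 - 56.8333)^2 = 476.6944
  (77 - 56.8333)^2 = 406.6944
  (82 - 56.8333)^2 = 633.3611
  (26 - 56.8333)^2 = 950.6944
  (76 - 56.8333)^2 = 367.3611
  (30 - 56.8333)^2 = 720.0278
  (35 - 56.8333)^2 = 476.6944
  (42 - 56.8333)^2 = 220.0278
  (67 - 56.8333)^2 = 103.3611
  (91 - 56.8333)^2 = 1167.3611
  (36 - 56.8333)^2 = 434.0278
  (85 - 56.8333)^2 = 793.3611
Step 3: Sum of squared deviations = 6749.6667
Step 4: Population variance = 6749.6667 / 12 = 562.4722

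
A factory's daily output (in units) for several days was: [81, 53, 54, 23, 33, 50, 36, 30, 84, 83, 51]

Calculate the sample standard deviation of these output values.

21.8511

Step 1: Compute the mean: 52.5455
Step 2: Sum of squared deviations from the mean: 4774.7273
Step 3: Sample variance = 4774.7273 / 10 = 477.4727
Step 4: Standard deviation = sqrt(477.4727) = 21.8511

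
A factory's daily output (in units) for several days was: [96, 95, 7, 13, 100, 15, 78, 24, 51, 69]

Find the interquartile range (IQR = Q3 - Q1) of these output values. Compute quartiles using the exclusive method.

80.75

Step 1: Sort the data: [7, 13, 15, 24, 51, 69, 78, 95, 96, 100]
Step 2: n = 10
Step 3: Using the exclusive quartile method:
  Q1 = 14.5
  Q2 (median) = 60
  Q3 = 95.25
  IQR = Q3 - Q1 = 95.25 - 14.5 = 80.75
Step 4: IQR = 80.75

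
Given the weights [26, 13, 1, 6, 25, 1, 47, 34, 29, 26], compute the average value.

20.8

Step 1: Sum all values: 26 + 13 + 1 + 6 + 25 + 1 + 47 + 34 + 29 + 26 = 208
Step 2: Count the number of values: n = 10
Step 3: Mean = sum / n = 208 / 10 = 20.8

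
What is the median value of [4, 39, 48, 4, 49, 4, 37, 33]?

35

Step 1: Sort the data in ascending order: [4, 4, 4, 33, 37, 39, 48, 49]
Step 2: The number of values is n = 8.
Step 3: Since n is even, the median is the average of positions 4 and 5:
  Median = (33 + 37) / 2 = 35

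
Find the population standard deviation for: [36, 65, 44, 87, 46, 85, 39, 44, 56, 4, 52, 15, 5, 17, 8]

25.8746

Step 1: Compute the mean: 40.2
Step 2: Sum of squared deviations from the mean: 10042.4
Step 3: Population variance = 10042.4 / 15 = 669.4933
Step 4: Standard deviation = sqrt(669.4933) = 25.8746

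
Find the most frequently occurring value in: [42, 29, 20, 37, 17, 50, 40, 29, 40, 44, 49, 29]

29

Step 1: Count the frequency of each value:
  17: appears 1 time(s)
  20: appears 1 time(s)
  29: appears 3 time(s)
  37: appears 1 time(s)
  40: appears 2 time(s)
  42: appears 1 time(s)
  44: appears 1 time(s)
  49: appears 1 time(s)
  50: appears 1 time(s)
Step 2: The value 29 appears most frequently (3 times).
Step 3: Mode = 29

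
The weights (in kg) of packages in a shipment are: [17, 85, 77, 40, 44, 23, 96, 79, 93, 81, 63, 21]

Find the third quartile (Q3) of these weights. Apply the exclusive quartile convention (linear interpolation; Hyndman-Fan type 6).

84

Step 1: Sort the data: [17, 21, 23, 40, 44, 63, 77, 79, 81, 85, 93, 96]
Step 2: n = 12
Step 3: Using the exclusive quartile method:
  Q1 = 27.25
  Q2 (median) = 70
  Q3 = 84
  IQR = Q3 - Q1 = 84 - 27.25 = 56.75
Step 4: Q3 = 84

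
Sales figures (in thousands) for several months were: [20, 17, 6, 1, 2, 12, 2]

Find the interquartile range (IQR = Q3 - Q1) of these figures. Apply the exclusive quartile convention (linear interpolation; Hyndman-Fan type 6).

15

Step 1: Sort the data: [1, 2, 2, 6, 12, 17, 20]
Step 2: n = 7
Step 3: Using the exclusive quartile method:
  Q1 = 2
  Q2 (median) = 6
  Q3 = 17
  IQR = Q3 - Q1 = 17 - 2 = 15
Step 4: IQR = 15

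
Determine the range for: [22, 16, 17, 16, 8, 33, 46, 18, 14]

38

Step 1: Identify the maximum value: max = 46
Step 2: Identify the minimum value: min = 8
Step 3: Range = max - min = 46 - 8 = 38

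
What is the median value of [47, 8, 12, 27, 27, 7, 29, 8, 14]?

14

Step 1: Sort the data in ascending order: [7, 8, 8, 12, 14, 27, 27, 29, 47]
Step 2: The number of values is n = 9.
Step 3: Since n is odd, the median is the middle value at position 5: 14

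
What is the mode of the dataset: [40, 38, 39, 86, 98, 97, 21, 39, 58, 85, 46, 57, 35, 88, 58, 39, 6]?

39

Step 1: Count the frequency of each value:
  6: appears 1 time(s)
  21: appears 1 time(s)
  35: appears 1 time(s)
  38: appears 1 time(s)
  39: appears 3 time(s)
  40: appears 1 time(s)
  46: appears 1 time(s)
  57: appears 1 time(s)
  58: appears 2 time(s)
  85: appears 1 time(s)
  86: appears 1 time(s)
  88: appears 1 time(s)
  97: appears 1 time(s)
  98: appears 1 time(s)
Step 2: The value 39 appears most frequently (3 times).
Step 3: Mode = 39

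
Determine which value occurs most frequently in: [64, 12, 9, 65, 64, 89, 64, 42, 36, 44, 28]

64

Step 1: Count the frequency of each value:
  9: appears 1 time(s)
  12: appears 1 time(s)
  28: appears 1 time(s)
  36: appears 1 time(s)
  42: appears 1 time(s)
  44: appears 1 time(s)
  64: appears 3 time(s)
  65: appears 1 time(s)
  89: appears 1 time(s)
Step 2: The value 64 appears most frequently (3 times).
Step 3: Mode = 64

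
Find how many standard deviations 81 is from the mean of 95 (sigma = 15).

-0.9333

Step 1: Recall the z-score formula: z = (x - mu) / sigma
Step 2: Substitute values: z = (81 - 95) / 15
Step 3: z = -14 / 15 = -0.9333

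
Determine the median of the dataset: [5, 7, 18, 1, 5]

5

Step 1: Sort the data in ascending order: [1, 5, 5, 7, 18]
Step 2: The number of values is n = 5.
Step 3: Since n is odd, the median is the middle value at position 3: 5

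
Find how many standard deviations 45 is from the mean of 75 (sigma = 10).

-3

Step 1: Recall the z-score formula: z = (x - mu) / sigma
Step 2: Substitute values: z = (45 - 75) / 10
Step 3: z = -30 / 10 = -3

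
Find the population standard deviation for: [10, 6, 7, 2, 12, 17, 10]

4.4217

Step 1: Compute the mean: 9.1429
Step 2: Sum of squared deviations from the mean: 136.8571
Step 3: Population variance = 136.8571 / 7 = 19.551
Step 4: Standard deviation = sqrt(19.551) = 4.4217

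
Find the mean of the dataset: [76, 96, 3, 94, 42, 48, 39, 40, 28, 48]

51.4

Step 1: Sum all values: 76 + 96 + 3 + 94 + 42 + 48 + 39 + 40 + 28 + 48 = 514
Step 2: Count the number of values: n = 10
Step 3: Mean = sum / n = 514 / 10 = 51.4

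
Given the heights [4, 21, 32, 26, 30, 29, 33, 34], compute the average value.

26.125

Step 1: Sum all values: 4 + 21 + 32 + 26 + 30 + 29 + 33 + 34 = 209
Step 2: Count the number of values: n = 8
Step 3: Mean = sum / n = 209 / 8 = 26.125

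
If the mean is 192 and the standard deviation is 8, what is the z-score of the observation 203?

1.375

Step 1: Recall the z-score formula: z = (x - mu) / sigma
Step 2: Substitute values: z = (203 - 192) / 8
Step 3: z = 11 / 8 = 1.375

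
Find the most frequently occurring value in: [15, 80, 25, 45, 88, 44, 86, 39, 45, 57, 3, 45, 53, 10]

45

Step 1: Count the frequency of each value:
  3: appears 1 time(s)
  10: appears 1 time(s)
  15: appears 1 time(s)
  25: appears 1 time(s)
  39: appears 1 time(s)
  44: appears 1 time(s)
  45: appears 3 time(s)
  53: appears 1 time(s)
  57: appears 1 time(s)
  80: appears 1 time(s)
  86: appears 1 time(s)
  88: appears 1 time(s)
Step 2: The value 45 appears most frequently (3 times).
Step 3: Mode = 45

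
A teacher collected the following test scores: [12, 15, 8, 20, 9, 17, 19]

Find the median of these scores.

15

Step 1: Sort the data in ascending order: [8, 9, 12, 15, 17, 19, 20]
Step 2: The number of values is n = 7.
Step 3: Since n is odd, the median is the middle value at position 4: 15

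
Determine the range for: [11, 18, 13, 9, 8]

10

Step 1: Identify the maximum value: max = 18
Step 2: Identify the minimum value: min = 8
Step 3: Range = max - min = 18 - 8 = 10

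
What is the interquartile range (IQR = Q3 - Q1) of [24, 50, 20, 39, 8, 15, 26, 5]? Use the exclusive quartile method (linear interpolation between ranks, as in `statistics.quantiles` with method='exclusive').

26

Step 1: Sort the data: [5, 8, 15, 20, 24, 26, 39, 50]
Step 2: n = 8
Step 3: Using the exclusive quartile method:
  Q1 = 9.75
  Q2 (median) = 22
  Q3 = 35.75
  IQR = Q3 - Q1 = 35.75 - 9.75 = 26
Step 4: IQR = 26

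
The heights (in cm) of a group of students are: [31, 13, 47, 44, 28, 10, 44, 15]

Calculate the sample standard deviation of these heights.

15.0807

Step 1: Compute the mean: 29
Step 2: Sum of squared deviations from the mean: 1592
Step 3: Sample variance = 1592 / 7 = 227.4286
Step 4: Standard deviation = sqrt(227.4286) = 15.0807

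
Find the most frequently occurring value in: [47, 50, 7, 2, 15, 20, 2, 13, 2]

2

Step 1: Count the frequency of each value:
  2: appears 3 time(s)
  7: appears 1 time(s)
  13: appears 1 time(s)
  15: appears 1 time(s)
  20: appears 1 time(s)
  47: appears 1 time(s)
  50: appears 1 time(s)
Step 2: The value 2 appears most frequently (3 times).
Step 3: Mode = 2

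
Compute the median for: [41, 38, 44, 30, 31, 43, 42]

41

Step 1: Sort the data in ascending order: [30, 31, 38, 41, 42, 43, 44]
Step 2: The number of values is n = 7.
Step 3: Since n is odd, the median is the middle value at position 4: 41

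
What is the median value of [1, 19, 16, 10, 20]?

16

Step 1: Sort the data in ascending order: [1, 10, 16, 19, 20]
Step 2: The number of values is n = 5.
Step 3: Since n is odd, the median is the middle value at position 3: 16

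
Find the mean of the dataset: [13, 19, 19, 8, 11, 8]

13

Step 1: Sum all values: 13 + 19 + 19 + 8 + 11 + 8 = 78
Step 2: Count the number of values: n = 6
Step 3: Mean = sum / n = 78 / 6 = 13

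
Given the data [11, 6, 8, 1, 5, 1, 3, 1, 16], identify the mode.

1

Step 1: Count the frequency of each value:
  1: appears 3 time(s)
  3: appears 1 time(s)
  5: appears 1 time(s)
  6: appears 1 time(s)
  8: appears 1 time(s)
  11: appears 1 time(s)
  16: appears 1 time(s)
Step 2: The value 1 appears most frequently (3 times).
Step 3: Mode = 1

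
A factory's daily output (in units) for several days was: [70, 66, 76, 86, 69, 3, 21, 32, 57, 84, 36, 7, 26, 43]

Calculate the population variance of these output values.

728.3469

Step 1: Compute the mean: (70 + 66 + 76 + 86 + 69 + 3 + 21 + 32 + 57 + 84 + 36 + 7 + 26 + 43) / 14 = 48.2857
Step 2: Compute squared deviations from the mean:
  (70 - 48.2857)^2 = 471.5102
  (66 - 48.2857)^2 = 313.7959
  (76 - 48.2857)^2 = 768.0816
  (86 - 48.2857)^2 = 1422.3673
  (69 - 48.2857)^2 = 429.0816
  (3 - 48.2857)^2 = 2050.7959
  (21 - 48.2857)^2 = 744.5102
  (32 - 48.2857)^2 = 265.2245
  (57 - 48.2857)^2 = 75.9388
  (84 - 48.2857)^2 = 1275.5102
  (36 - 48.2857)^2 = 150.9388
  (7 - 48.2857)^2 = 1704.5102
  (26 - 48.2857)^2 = 496.6531
  (43 - 48.2857)^2 = 27.9388
Step 3: Sum of squared deviations = 10196.8571
Step 4: Population variance = 10196.8571 / 14 = 728.3469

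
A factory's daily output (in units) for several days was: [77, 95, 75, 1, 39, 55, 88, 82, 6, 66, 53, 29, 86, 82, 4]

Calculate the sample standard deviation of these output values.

32.6843

Step 1: Compute the mean: 55.8667
Step 2: Sum of squared deviations from the mean: 14955.7333
Step 3: Sample variance = 14955.7333 / 14 = 1068.2667
Step 4: Standard deviation = sqrt(1068.2667) = 32.6843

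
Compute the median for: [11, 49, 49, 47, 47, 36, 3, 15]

41.5

Step 1: Sort the data in ascending order: [3, 11, 15, 36, 47, 47, 49, 49]
Step 2: The number of values is n = 8.
Step 3: Since n is even, the median is the average of positions 4 and 5:
  Median = (36 + 47) / 2 = 41.5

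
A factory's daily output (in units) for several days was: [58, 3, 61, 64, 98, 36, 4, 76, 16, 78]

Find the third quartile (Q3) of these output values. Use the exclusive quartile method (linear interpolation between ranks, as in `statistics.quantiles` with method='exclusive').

76.5

Step 1: Sort the data: [3, 4, 16, 36, 58, 61, 64, 76, 78, 98]
Step 2: n = 10
Step 3: Using the exclusive quartile method:
  Q1 = 13
  Q2 (median) = 59.5
  Q3 = 76.5
  IQR = Q3 - Q1 = 76.5 - 13 = 63.5
Step 4: Q3 = 76.5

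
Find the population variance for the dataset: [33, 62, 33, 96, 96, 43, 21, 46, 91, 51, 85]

702.3802

Step 1: Compute the mean: (33 + 62 + 33 + 96 + 96 + 43 + 21 + 46 + 91 + 51 + 85) / 11 = 59.7273
Step 2: Compute squared deviations from the mean:
  (33 - 59.7273)^2 = 714.3471
  (62 - 59.7273)^2 = 5.1653
  (33 - 59.7273)^2 = 714.3471
  (96 - 59.7273)^2 = 1315.7107
  (96 - 59.7273)^2 = 1315.7107
  (43 - 59.7273)^2 = 279.8017
  (21 - 59.7273)^2 = 1499.8017
  (46 - 59.7273)^2 = 188.438
  (91 - 59.7273)^2 = 977.9835
  (51 - 59.7273)^2 = 76.1653
  (85 - 59.7273)^2 = 638.7107
Step 3: Sum of squared deviations = 7726.1818
Step 4: Population variance = 7726.1818 / 11 = 702.3802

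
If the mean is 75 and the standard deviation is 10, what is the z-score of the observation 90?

1.5

Step 1: Recall the z-score formula: z = (x - mu) / sigma
Step 2: Substitute values: z = (90 - 75) / 10
Step 3: z = 15 / 10 = 1.5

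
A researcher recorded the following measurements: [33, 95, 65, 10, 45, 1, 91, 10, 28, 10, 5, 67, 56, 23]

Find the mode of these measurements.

10

Step 1: Count the frequency of each value:
  1: appears 1 time(s)
  5: appears 1 time(s)
  10: appears 3 time(s)
  23: appears 1 time(s)
  28: appears 1 time(s)
  33: appears 1 time(s)
  45: appears 1 time(s)
  56: appears 1 time(s)
  65: appears 1 time(s)
  67: appears 1 time(s)
  91: appears 1 time(s)
  95: appears 1 time(s)
Step 2: The value 10 appears most frequently (3 times).
Step 3: Mode = 10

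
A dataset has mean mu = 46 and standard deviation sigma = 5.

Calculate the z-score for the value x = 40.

-1.2

Step 1: Recall the z-score formula: z = (x - mu) / sigma
Step 2: Substitute values: z = (40 - 46) / 5
Step 3: z = -6 / 5 = -1.2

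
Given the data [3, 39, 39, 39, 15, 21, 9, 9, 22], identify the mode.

39

Step 1: Count the frequency of each value:
  3: appears 1 time(s)
  9: appears 2 time(s)
  15: appears 1 time(s)
  21: appears 1 time(s)
  22: appears 1 time(s)
  39: appears 3 time(s)
Step 2: The value 39 appears most frequently (3 times).
Step 3: Mode = 39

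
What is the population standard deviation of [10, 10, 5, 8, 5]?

2.245

Step 1: Compute the mean: 7.6
Step 2: Sum of squared deviations from the mean: 25.2
Step 3: Population variance = 25.2 / 5 = 5.04
Step 4: Standard deviation = sqrt(5.04) = 2.245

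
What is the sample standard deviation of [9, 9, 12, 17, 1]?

5.8138

Step 1: Compute the mean: 9.6
Step 2: Sum of squared deviations from the mean: 135.2
Step 3: Sample variance = 135.2 / 4 = 33.8
Step 4: Standard deviation = sqrt(33.8) = 5.8138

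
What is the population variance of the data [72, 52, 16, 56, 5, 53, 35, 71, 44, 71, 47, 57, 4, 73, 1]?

625.6267

Step 1: Compute the mean: (72 + 52 + 16 + 56 + 5 + 53 + 35 + 71 + 44 + 71 + 47 + 57 + 4 + 73 + 1) / 15 = 43.8
Step 2: Compute squared deviations from the mean:
  (72 - 43.8)^2 = 795.24
  (52 - 43.8)^2 = 67.24
  (16 - 43.8)^2 = 772.84
  (56 - 43.8)^2 = 148.84
  (5 - 43.8)^2 = 1505.44
  (53 - 43.8)^2 = 84.64
  (35 - 43.8)^2 = 77.44
  (71 - 43.8)^2 = 739.84
  (44 - 43.8)^2 = 0.04
  (71 - 43.8)^2 = 739.84
  (47 - 43.8)^2 = 10.24
  (57 - 43.8)^2 = 174.24
  (4 - 43.8)^2 = 1584.04
  (73 - 43.8)^2 = 852.64
  (1 - 43.8)^2 = 1831.84
Step 3: Sum of squared deviations = 9384.4
Step 4: Population variance = 9384.4 / 15 = 625.6267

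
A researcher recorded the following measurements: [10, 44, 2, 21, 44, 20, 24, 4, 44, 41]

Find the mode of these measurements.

44

Step 1: Count the frequency of each value:
  2: appears 1 time(s)
  4: appears 1 time(s)
  10: appears 1 time(s)
  20: appears 1 time(s)
  21: appears 1 time(s)
  24: appears 1 time(s)
  41: appears 1 time(s)
  44: appears 3 time(s)
Step 2: The value 44 appears most frequently (3 times).
Step 3: Mode = 44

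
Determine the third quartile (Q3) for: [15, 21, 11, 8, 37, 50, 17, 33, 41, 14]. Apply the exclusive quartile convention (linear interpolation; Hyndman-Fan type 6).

38

Step 1: Sort the data: [8, 11, 14, 15, 17, 21, 33, 37, 41, 50]
Step 2: n = 10
Step 3: Using the exclusive quartile method:
  Q1 = 13.25
  Q2 (median) = 19
  Q3 = 38
  IQR = Q3 - Q1 = 38 - 13.25 = 24.75
Step 4: Q3 = 38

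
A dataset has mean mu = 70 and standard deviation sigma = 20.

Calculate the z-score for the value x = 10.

-3

Step 1: Recall the z-score formula: z = (x - mu) / sigma
Step 2: Substitute values: z = (10 - 70) / 20
Step 3: z = -60 / 20 = -3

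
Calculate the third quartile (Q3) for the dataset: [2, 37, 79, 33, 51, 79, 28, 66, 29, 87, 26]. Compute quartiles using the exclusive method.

79

Step 1: Sort the data: [2, 26, 28, 29, 33, 37, 51, 66, 79, 79, 87]
Step 2: n = 11
Step 3: Using the exclusive quartile method:
  Q1 = 28
  Q2 (median) = 37
  Q3 = 79
  IQR = Q3 - Q1 = 79 - 28 = 51
Step 4: Q3 = 79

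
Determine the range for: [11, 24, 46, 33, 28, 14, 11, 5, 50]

45

Step 1: Identify the maximum value: max = 50
Step 2: Identify the minimum value: min = 5
Step 3: Range = max - min = 50 - 5 = 45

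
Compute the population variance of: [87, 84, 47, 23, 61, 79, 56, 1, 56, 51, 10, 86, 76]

763.5148

Step 1: Compute the mean: (87 + 84 + 47 + 23 + 61 + 79 + 56 + 1 + 56 + 51 + 10 + 86 + 76) / 13 = 55.1538
Step 2: Compute squared deviations from the mean:
  (87 - 55.1538)^2 = 1014.1775
  (84 - 55.1538)^2 = 832.1006
  (47 - 55.1538)^2 = 66.4852
  (23 - 55.1538)^2 = 1033.8698
  (61 - 55.1538)^2 = 34.1775
  (79 - 55.1538)^2 = 568.6391
  (56 - 55.1538)^2 = 0.716
  (1 - 55.1538)^2 = 2932.6391
  (56 - 55.1538)^2 = 0.716
  (51 - 55.1538)^2 = 17.2544
  (10 - 55.1538)^2 = 2038.8698
  (86 - 55.1538)^2 = 951.4852
  (76 - 55.1538)^2 = 434.5621
Step 3: Sum of squared deviations = 9925.6923
Step 4: Population variance = 9925.6923 / 13 = 763.5148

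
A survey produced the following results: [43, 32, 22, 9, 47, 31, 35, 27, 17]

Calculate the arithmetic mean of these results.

29.2222

Step 1: Sum all values: 43 + 32 + 22 + 9 + 47 + 31 + 35 + 27 + 17 = 263
Step 2: Count the number of values: n = 9
Step 3: Mean = sum / n = 263 / 9 = 29.2222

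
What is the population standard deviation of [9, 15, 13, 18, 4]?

4.8744

Step 1: Compute the mean: 11.8
Step 2: Sum of squared deviations from the mean: 118.8
Step 3: Population variance = 118.8 / 5 = 23.76
Step 4: Standard deviation = sqrt(23.76) = 4.8744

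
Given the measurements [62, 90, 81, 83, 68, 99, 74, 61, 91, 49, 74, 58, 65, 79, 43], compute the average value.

71.8

Step 1: Sum all values: 62 + 90 + 81 + 83 + 68 + 99 + 74 + 61 + 91 + 49 + 74 + 58 + 65 + 79 + 43 = 1077
Step 2: Count the number of values: n = 15
Step 3: Mean = sum / n = 1077 / 15 = 71.8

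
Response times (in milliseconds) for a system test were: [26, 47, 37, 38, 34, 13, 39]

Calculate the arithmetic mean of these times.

33.4286

Step 1: Sum all values: 26 + 47 + 37 + 38 + 34 + 13 + 39 = 234
Step 2: Count the number of values: n = 7
Step 3: Mean = sum / n = 234 / 7 = 33.4286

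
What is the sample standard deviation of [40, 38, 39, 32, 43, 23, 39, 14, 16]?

11.0579

Step 1: Compute the mean: 31.5556
Step 2: Sum of squared deviations from the mean: 978.2222
Step 3: Sample variance = 978.2222 / 8 = 122.2778
Step 4: Standard deviation = sqrt(122.2778) = 11.0579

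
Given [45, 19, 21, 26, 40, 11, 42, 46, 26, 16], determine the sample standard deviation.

12.9512

Step 1: Compute the mean: 29.2
Step 2: Sum of squared deviations from the mean: 1509.6
Step 3: Sample variance = 1509.6 / 9 = 167.7333
Step 4: Standard deviation = sqrt(167.7333) = 12.9512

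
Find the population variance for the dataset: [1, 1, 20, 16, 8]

59.76

Step 1: Compute the mean: (1 + 1 + 20 + 16 + 8) / 5 = 9.2
Step 2: Compute squared deviations from the mean:
  (1 - 9.2)^2 = 67.24
  (1 - 9.2)^2 = 67.24
  (20 - 9.2)^2 = 116.64
  (16 - 9.2)^2 = 46.24
  (8 - 9.2)^2 = 1.44
Step 3: Sum of squared deviations = 298.8
Step 4: Population variance = 298.8 / 5 = 59.76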